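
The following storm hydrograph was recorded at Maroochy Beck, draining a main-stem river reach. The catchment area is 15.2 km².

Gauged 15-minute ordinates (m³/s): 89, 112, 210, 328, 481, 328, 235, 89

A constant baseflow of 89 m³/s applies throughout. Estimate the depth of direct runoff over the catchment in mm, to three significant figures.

d ≈ 68.7 mm

Direct runoff: 0.0, 23.0, 121.0, 239.0, 392.0, 239.0, 146.0, 0.0 m³/s; ΣQ_DR = 1160 m³/s.
V = ΣQ_DR · Δt = 1160 × 900 s = 1.044 × 10^6 m³.
Over A = 15.2 km², depth = V / A = 68.7 mm.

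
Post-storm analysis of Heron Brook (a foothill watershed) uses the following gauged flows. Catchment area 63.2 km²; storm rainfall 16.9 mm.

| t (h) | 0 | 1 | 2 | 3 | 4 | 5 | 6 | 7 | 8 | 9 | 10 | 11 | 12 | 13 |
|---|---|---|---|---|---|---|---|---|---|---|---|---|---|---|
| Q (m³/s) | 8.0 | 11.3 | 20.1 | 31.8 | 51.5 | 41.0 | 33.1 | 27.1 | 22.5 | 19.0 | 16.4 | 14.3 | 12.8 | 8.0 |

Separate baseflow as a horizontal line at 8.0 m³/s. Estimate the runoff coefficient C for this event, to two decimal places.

ΣQ_DR = 204.9 m³/s; V = ΣQ_DR·Δt = 7.376 × 10^5 m³.
Runoff depth d = V / A = 11.67 mm.
C = d / P = 11.67 / 16.9 = 0.69.

C ≈ 0.69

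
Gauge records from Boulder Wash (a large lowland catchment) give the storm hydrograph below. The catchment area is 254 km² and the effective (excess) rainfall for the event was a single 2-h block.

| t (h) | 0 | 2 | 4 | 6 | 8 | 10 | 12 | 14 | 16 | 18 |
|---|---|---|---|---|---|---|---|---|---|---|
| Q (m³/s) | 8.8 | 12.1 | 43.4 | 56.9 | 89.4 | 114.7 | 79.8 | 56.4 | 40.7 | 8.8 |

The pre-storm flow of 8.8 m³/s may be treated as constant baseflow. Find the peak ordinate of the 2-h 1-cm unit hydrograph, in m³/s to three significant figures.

Direct runoff: 0.0, 3.3, 34.6, 48.1, 80.6, 105.9, 71.0, 47.6, 31.9, 0.0 m³/s; ΣQ_DR = 423.0 m³/s, peak = 105.9 m³/s.
Runoff depth d = ΣQ_DR·Δt / A = 423.0 × 7200 / (254 km²) = 11.99 mm.
The 1-cm UH is the DRH scaled by (10 mm)/d, so U_p = 105.9 × 10/11.99 = 88.3 m³/s.

U_p ≈ 88.3 m³/s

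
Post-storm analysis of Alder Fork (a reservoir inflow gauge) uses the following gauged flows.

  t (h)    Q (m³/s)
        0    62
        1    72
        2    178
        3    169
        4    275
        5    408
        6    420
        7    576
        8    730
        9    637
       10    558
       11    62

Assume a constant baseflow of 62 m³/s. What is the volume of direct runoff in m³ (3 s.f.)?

Direct-runoff ordinates (Q − Q_b): 0.0, 10.0, 116.0, 107.0, 213.0, 346.0, 358.0, 514.0, 668.0, 575.0, 496.0, 0.0 m³/s.
ΣQ_DR = 3403 m³/s.
With Δt = 1 h = 3600 s, V = ΣQ_DR · Δt = 3403 × 3600 = 1.23 × 10^7 m³.

V ≈ 1.23 × 10^7 m³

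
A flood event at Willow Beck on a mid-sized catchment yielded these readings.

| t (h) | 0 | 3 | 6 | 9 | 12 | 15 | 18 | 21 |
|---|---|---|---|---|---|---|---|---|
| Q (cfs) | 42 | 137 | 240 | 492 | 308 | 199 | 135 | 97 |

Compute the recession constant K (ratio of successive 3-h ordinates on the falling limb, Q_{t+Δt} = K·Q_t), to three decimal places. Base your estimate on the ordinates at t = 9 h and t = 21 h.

Using the recession-limb readings at t = 9 h and t = 21 h: Q falls from 492 to 97 cfs over 4 intervals.
K = (Q₂/Q₁)^(1/4) = (97/492)^(1/4) = 0.666.

K ≈ 0.666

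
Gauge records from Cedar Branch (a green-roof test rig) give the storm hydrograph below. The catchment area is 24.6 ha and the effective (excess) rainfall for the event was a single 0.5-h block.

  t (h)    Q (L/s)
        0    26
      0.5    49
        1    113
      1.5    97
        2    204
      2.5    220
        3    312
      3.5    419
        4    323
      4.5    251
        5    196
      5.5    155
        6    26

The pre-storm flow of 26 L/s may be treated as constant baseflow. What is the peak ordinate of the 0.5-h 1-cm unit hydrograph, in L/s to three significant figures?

Direct runoff: 0.0, 23.0, 87.0, 71.0, 178.0, 194.0, 286.0, 393.0, 297.0, 225.0, 170.0, 129.0, 0.0 L/s; ΣQ_DR = 2053 L/s, peak = 393.0 L/s.
Runoff depth d = ΣQ_DR·Δt / A = 2053 × 1800 / (24.6 ha) = 15.02 mm.
The 1-cm UH is the DRH scaled by (10 mm)/d, so U_p = 393.0 × 10/15.02 = 262 L/s.

U_p ≈ 262 L/s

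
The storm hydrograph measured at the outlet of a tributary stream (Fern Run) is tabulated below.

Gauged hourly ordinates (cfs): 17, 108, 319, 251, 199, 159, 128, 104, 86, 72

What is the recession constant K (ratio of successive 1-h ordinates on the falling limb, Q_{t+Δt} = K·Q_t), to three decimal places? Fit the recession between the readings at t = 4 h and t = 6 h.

Using the recession-limb readings at t = 4 h and t = 6 h: Q falls from 199 to 128 cfs over 2 intervals.
K = (Q₂/Q₁)^(1/2) = (128/199)^(1/2) = 0.802.

K ≈ 0.802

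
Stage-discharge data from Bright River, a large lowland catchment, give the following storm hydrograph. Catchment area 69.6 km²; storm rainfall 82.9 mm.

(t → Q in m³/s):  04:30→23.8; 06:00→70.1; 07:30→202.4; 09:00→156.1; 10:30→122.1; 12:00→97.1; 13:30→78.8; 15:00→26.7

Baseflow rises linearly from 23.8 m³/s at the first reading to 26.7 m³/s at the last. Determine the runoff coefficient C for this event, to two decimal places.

C ≈ 0.54

ΣQ_DR = 575.1 m³/s; V = ΣQ_DR·Δt = 3.106 × 10^6 m³.
Runoff depth d = V / A = 44.62 mm.
C = d / P = 44.62 / 82.9 = 0.54.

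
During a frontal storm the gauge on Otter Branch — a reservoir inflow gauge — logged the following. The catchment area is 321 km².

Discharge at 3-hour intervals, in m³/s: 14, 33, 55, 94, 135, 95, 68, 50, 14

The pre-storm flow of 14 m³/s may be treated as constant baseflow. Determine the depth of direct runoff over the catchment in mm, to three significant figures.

Direct runoff: 0.0, 19.0, 41.0, 80.0, 121.0, 81.0, 54.0, 36.0, 0.0 m³/s; ΣQ_DR = 432.0 m³/s.
V = ΣQ_DR · Δt = 432.0 × 10800 s = 4.666 × 10^6 m³.
Over A = 321 km², depth = V / A = 14.5 mm.

d ≈ 14.5 mm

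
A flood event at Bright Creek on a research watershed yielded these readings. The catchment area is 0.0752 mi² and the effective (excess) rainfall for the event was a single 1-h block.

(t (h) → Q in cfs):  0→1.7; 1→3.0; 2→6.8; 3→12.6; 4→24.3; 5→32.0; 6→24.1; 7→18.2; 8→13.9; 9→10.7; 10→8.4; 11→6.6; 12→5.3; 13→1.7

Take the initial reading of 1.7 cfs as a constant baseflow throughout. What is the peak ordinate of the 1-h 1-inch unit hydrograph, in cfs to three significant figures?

U_p ≈ 10.1 cfs

Direct runoff: 0.0, 1.3, 5.1, 10.9, 22.6, 30.3, 22.4, 16.5, 12.2, 9.0, 6.7, 4.9, 3.6, 0.0 cfs; ΣQ_DR = 145.5 cfs, peak = 30.3 cfs.
Runoff depth d = ΣQ_DR·Δt / A = 145.5 × 3600 / (0.0752 mi²) = 2.998 in.
The 1-inch UH is the DRH scaled by (1 in)/d, so U_p = 30.3 × 1/2.998 = 10.1 cfs.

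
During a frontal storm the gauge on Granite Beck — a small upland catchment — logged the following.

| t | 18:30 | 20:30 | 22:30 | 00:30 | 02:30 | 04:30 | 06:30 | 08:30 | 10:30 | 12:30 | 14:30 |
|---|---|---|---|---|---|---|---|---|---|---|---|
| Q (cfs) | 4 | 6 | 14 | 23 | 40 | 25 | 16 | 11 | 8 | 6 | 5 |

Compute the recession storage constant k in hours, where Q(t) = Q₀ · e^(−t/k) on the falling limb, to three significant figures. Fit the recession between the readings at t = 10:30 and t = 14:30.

On the falling limb, Q drops from 8 to 5 cfs between t = 10:30 and t = 14:30 (Δt = 4 h).
k = −Δt / ln(Q₂/Q₁) = −4 / ln(5/8) = 8.51 h.

k ≈ 8.51 h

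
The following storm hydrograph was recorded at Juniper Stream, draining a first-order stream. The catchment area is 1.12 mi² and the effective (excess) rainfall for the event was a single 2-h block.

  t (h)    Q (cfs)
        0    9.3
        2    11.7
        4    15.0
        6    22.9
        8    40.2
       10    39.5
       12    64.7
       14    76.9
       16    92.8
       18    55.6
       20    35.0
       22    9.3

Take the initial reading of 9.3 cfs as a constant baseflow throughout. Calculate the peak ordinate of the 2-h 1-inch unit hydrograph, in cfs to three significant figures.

Direct runoff: 0.0, 2.4, 5.7, 13.6, 30.9, 30.2, 55.4, 67.6, 83.5, 46.3, 25.7, 0.0 cfs; ΣQ_DR = 361.3 cfs, peak = 83.5 cfs.
Runoff depth d = ΣQ_DR·Δt / A = 361.3 × 7200 / (1.12 mi²) = 0.9998 in.
The 1-inch UH is the DRH scaled by (1 in)/d, so U_p = 83.5 × 1/0.9998 = 83.5 cfs.

U_p ≈ 83.5 cfs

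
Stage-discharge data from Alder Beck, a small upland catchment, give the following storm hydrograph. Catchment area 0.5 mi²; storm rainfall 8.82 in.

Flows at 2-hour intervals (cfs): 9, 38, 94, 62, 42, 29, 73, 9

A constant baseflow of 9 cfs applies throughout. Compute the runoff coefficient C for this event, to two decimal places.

C ≈ 0.20

ΣQ_DR = 284.0 cfs; V = ΣQ_DR·Δt = 2.045 × 10^6 ft³.
Runoff depth d = V / A = 1.760 in.
C = d / P = 1.760 / 8.82 = 0.20.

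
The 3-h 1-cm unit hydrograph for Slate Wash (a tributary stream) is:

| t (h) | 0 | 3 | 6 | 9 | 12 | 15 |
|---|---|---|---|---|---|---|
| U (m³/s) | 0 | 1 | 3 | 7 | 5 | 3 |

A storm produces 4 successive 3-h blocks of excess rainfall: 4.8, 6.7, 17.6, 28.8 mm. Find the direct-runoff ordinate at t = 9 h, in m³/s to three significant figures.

Q ≈ 7.13 m³/s

By discrete convolution, Q_j = Σ (P_i / 10 mm) · U_{j−i}.
At t = 9 h (j=3): Q = (4.8/10)·7 + (6.7/10)·3 + (17.6/10)·1 + (28.8/10)·0 = 7.13 m³/s.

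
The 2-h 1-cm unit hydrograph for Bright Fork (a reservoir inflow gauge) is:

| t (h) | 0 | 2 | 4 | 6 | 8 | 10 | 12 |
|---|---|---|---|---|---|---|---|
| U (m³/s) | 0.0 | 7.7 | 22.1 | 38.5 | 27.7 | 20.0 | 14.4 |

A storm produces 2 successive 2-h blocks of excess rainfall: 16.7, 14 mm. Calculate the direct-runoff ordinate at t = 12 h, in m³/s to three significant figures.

By discrete convolution, Q_j = Σ (P_i / 10 mm) · U_{j−i}.
At t = 12 h (j=6): Q = (16.7/10)·14.4 + (14/10)·20.0 = 52.0 m³/s.

Q ≈ 52.0 m³/s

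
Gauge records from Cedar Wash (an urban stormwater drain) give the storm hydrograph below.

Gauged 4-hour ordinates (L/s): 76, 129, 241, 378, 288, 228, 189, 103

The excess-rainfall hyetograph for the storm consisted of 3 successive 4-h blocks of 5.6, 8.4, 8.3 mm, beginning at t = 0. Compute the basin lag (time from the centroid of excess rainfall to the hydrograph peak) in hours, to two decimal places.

Centroid of excess rainfall: t_c = Σ P_i·t̄_i / ΣP_i = 6.4843 h (block centres at 2, 6, 10 h).
Hydrograph peak occurs at t = 12 h, so basin lag t_L = 12 − 6.4843 = 5.52 h.

t_L ≈ 5.52 h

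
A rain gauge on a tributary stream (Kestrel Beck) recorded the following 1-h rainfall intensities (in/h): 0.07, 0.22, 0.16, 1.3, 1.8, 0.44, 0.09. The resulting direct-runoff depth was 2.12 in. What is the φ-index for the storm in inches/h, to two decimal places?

φ ≈ 0.49 in/h

Only the 2 blocks with intensity above φ contribute runoff: 1.3, 1.8 in/h.
Σ(I−φ)·Δt = d  ⇒  (1.3+1.8 − 2φ)·1 = 2.12
φ = (3.100 − 2.12/1) / 2 = 0.49 in/h.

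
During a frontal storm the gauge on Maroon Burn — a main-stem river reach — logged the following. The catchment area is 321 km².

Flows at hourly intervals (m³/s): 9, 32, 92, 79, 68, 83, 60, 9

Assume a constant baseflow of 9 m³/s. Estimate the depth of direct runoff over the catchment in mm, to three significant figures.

d ≈ 4.04 mm

Direct runoff: 0.0, 23.0, 83.0, 70.0, 59.0, 74.0, 51.0, 0.0 m³/s; ΣQ_DR = 360.0 m³/s.
V = ΣQ_DR · Δt = 360.0 × 3600 s = 1.296 × 10^6 m³.
Over A = 321 km², depth = V / A = 4.04 mm.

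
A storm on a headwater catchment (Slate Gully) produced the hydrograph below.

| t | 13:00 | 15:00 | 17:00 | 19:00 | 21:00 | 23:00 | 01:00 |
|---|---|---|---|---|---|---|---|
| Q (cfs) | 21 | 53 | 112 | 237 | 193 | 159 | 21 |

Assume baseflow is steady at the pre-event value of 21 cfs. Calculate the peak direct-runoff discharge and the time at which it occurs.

Subtracting baseflow gives direct-runoff ordinates: 0.0, 32.0, 91.0, 216.0, 172.0, 138.0, 0.0 cfs.
The maximum is 216.0 cfs, occurring at the reading for t = 19:00.

Q_p = 216.0 cfs at t = 19:00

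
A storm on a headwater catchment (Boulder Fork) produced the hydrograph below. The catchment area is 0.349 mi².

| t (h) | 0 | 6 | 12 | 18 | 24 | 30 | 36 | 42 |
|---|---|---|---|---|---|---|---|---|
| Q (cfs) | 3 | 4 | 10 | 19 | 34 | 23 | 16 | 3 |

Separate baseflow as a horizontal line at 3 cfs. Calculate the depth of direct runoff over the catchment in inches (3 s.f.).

Direct runoff: 0.0, 1.0, 7.0, 16.0, 31.0, 20.0, 13.0, 0.0 cfs; ΣQ_DR = 88.00 cfs.
V = ΣQ_DR · Δt = 88.00 × 21600 s = 1.901 × 10^6 ft³.
Over A = 0.349 mi², depth = V / A = 2.34 in.

d ≈ 2.34 in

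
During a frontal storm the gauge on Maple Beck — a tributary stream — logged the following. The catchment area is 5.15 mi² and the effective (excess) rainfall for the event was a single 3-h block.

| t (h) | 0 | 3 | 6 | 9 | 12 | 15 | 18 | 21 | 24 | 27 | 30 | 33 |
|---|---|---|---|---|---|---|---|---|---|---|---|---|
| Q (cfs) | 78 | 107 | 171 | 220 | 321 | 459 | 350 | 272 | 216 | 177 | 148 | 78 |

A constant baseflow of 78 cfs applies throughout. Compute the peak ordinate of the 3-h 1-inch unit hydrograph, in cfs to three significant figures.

U_p ≈ 254 cfs

Direct runoff: 0.0, 29.0, 93.0, 142.0, 243.0, 381.0, 272.0, 194.0, 138.0, 99.0, 70.0, 0.0 cfs; ΣQ_DR = 1661 cfs, peak = 381.0 cfs.
Runoff depth d = ΣQ_DR·Δt / A = 1661 × 10800 / (5.15 mi²) = 1.499 in.
The 1-inch UH is the DRH scaled by (1 in)/d, so U_p = 381.0 × 1/1.499 = 254 cfs.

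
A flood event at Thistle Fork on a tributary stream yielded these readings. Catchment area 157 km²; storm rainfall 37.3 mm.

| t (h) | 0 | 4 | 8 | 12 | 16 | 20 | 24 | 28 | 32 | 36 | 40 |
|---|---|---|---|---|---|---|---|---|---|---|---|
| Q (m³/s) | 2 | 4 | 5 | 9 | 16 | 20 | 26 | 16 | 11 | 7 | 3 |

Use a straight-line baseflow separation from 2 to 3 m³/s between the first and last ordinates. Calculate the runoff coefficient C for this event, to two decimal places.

C ≈ 0.22

ΣQ_DR = 91.50 m³/s; V = ΣQ_DR·Δt = 1.318 × 10^6 m³.
Runoff depth d = V / A = 8.392 mm.
C = d / P = 8.392 / 37.3 = 0.22.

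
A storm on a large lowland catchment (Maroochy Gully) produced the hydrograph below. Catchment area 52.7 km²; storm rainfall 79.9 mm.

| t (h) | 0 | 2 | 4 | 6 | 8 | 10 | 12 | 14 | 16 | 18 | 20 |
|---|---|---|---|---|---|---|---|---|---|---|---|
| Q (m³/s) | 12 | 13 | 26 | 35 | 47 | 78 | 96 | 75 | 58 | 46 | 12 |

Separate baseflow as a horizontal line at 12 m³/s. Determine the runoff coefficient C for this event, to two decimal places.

ΣQ_DR = 366.0 m³/s; V = ΣQ_DR·Δt = 2.635 × 10^6 m³.
Runoff depth d = V / A = 50.00 mm.
C = d / P = 50.00 / 79.9 = 0.63.

C ≈ 0.63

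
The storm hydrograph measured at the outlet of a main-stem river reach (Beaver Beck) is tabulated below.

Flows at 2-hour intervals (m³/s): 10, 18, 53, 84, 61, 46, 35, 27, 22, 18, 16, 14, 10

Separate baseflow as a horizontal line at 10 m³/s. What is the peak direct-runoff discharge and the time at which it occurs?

Q_p = 74.0 m³/s at t = 6 h

Subtracting baseflow gives direct-runoff ordinates: 0.0, 8.0, 43.0, 74.0, 51.0, 36.0, 25.0, 17.0, 12.0, 8.0, 6.0, 4.0, 0.0 m³/s.
The maximum is 74.0 m³/s, occurring at the reading for t = 6 h.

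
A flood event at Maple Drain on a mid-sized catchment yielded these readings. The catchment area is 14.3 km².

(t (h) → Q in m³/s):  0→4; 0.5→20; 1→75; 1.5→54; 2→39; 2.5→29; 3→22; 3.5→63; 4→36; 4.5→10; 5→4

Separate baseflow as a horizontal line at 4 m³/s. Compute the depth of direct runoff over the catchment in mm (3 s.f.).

Direct runoff: 0.0, 16.0, 71.0, 50.0, 35.0, 25.0, 18.0, 59.0, 32.0, 6.0, 0.0 m³/s; ΣQ_DR = 312.0 m³/s.
V = ΣQ_DR · Δt = 312.0 × 1800 s = 5.616 × 10^5 m³.
Over A = 14.3 km², depth = V / A = 39.3 mm.

d ≈ 39.3 mm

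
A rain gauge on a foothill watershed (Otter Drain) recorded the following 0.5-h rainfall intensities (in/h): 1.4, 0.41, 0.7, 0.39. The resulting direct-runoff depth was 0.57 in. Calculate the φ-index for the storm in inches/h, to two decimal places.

Only the 2 blocks with intensity above φ contribute runoff: 1.4, 0.7 in/h.
Σ(I−φ)·Δt = d  ⇒  (1.4+0.7 − 2φ)·0.5 = 0.57
φ = (2.100 − 0.57/0.5) / 2 = 0.48 in/h.

φ ≈ 0.48 in/h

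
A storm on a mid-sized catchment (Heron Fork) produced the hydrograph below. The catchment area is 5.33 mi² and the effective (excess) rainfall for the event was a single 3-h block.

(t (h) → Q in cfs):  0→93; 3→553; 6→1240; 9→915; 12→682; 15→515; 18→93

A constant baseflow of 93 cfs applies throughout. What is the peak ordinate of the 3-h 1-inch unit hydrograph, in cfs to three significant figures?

Direct runoff: 0.0, 460.0, 1147.0, 822.0, 589.0, 422.0, 0.0 cfs; ΣQ_DR = 3440 cfs, peak = 1147.0 cfs.
Runoff depth d = ΣQ_DR·Δt / A = 3440 × 10800 / (5.33 mi²) = 3.000 in.
The 1-inch UH is the DRH scaled by (1 in)/d, so U_p = 1147.0 × 1/3.000 = 382 cfs.

U_p ≈ 382 cfs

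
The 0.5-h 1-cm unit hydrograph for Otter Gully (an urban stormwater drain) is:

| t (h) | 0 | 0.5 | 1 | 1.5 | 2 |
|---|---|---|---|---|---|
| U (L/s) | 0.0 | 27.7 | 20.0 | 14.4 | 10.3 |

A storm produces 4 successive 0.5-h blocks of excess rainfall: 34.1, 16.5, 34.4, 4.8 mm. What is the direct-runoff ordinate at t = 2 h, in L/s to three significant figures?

By discrete convolution, Q_j = Σ (P_i / 10 mm) · U_{j−i}.
At t = 2 h (j=4): Q = (34.1/10)·10.3 + (16.5/10)·14.4 + (34.4/10)·20.0 + (4.8/10)·27.7 = 141 L/s.

Q ≈ 141 L/s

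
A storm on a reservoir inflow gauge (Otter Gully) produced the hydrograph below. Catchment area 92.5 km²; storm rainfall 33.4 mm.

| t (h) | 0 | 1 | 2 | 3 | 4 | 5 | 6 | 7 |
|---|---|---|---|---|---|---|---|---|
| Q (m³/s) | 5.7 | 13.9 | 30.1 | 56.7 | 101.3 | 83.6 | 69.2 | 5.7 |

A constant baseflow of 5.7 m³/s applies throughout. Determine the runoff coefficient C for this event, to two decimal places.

C ≈ 0.37

ΣQ_DR = 320.6 m³/s; V = ΣQ_DR·Δt = 1.154 × 10^6 m³.
Runoff depth d = V / A = 12.48 mm.
C = d / P = 12.48 / 33.4 = 0.37.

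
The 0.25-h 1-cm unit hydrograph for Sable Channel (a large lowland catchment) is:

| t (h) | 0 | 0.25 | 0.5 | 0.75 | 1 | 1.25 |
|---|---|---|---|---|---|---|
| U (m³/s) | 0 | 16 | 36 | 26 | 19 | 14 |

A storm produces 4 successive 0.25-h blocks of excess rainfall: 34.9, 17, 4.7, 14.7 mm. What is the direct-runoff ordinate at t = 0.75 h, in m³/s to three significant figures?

Q ≈ 159 m³/s

By discrete convolution, Q_j = Σ (P_i / 10 mm) · U_{j−i}.
At t = 0.75 h (j=3): Q = (34.9/10)·26 + (17/10)·36 + (4.7/10)·16 + (14.7/10)·0 = 159 m³/s.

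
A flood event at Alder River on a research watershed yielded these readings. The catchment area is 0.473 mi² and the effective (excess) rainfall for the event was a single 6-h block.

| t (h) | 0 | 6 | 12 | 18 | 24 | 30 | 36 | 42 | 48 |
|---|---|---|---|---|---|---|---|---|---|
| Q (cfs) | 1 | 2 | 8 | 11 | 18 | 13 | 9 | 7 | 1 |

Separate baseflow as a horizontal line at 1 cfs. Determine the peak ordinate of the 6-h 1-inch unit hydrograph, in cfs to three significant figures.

U_p ≈ 14.2 cfs

Direct runoff: 0.0, 1.0, 7.0, 10.0, 17.0, 12.0, 8.0, 6.0, 0.0 cfs; ΣQ_DR = 61.00 cfs, peak = 17.0 cfs.
Runoff depth d = ΣQ_DR·Δt / A = 61.00 × 21600 / (0.473 mi²) = 1.199 in.
The 1-inch UH is the DRH scaled by (1 in)/d, so U_p = 17.0 × 1/1.199 = 14.2 cfs.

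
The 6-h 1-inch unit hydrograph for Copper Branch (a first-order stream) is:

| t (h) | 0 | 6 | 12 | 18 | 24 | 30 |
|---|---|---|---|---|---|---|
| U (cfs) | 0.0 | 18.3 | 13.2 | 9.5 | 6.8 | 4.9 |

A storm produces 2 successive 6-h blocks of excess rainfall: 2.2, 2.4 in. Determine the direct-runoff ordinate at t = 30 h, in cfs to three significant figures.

By discrete convolution, Q_j = Σ (P_i / 1 in) · U_{j−i}.
At t = 30 h (j=5): Q = (2.2/1)·4.9 + (2.4/1)·6.8 = 27.1 cfs.

Q ≈ 27.1 cfs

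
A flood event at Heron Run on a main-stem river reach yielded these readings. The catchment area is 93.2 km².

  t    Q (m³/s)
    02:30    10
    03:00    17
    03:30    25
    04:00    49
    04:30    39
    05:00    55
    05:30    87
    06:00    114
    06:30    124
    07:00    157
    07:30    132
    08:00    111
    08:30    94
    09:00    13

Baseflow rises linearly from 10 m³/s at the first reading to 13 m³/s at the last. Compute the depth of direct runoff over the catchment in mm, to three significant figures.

Direct runoff: 0.00, 6.77, 14.54, 38.31, 28.08, 43.85, 75.62, 102.38, 112.15, 144.92, 119.69, 98.46, 81.23, 0.00 m³/s; ΣQ_DR = 866.0 m³/s.
V = ΣQ_DR · Δt = 866.0 × 1800 s = 1.559 × 10^6 m³.
Over A = 93.2 km², depth = V / A = 16.7 mm.

d ≈ 16.7 mm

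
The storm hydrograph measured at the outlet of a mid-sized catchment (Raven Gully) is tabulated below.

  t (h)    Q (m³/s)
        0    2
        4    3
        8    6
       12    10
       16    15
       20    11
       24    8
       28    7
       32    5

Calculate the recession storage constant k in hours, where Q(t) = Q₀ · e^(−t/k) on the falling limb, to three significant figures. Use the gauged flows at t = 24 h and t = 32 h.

On the falling limb, Q drops from 8 to 5 m³/s between t = 24 h and t = 32 h (Δt = 8 h).
k = −Δt / ln(Q₂/Q₁) = −8 / ln(5/8) = 17.0 h.

k ≈ 17.0 h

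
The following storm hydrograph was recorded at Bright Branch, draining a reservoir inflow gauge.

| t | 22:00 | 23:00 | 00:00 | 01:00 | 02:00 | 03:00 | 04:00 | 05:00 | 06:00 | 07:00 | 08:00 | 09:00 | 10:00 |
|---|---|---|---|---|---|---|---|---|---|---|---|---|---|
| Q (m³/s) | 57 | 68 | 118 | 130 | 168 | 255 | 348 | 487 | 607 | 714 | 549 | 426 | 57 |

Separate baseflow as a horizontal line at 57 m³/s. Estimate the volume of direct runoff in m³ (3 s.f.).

V ≈ 1.17 × 10^7 m³

Direct-runoff ordinates (Q − Q_b): 0.0, 11.0, 61.0, 73.0, 111.0, 198.0, 291.0, 430.0, 550.0, 657.0, 492.0, 369.0, 0.0 m³/s.
ΣQ_DR = 3243 m³/s.
With Δt = 1 h = 3600 s, V = ΣQ_DR · Δt = 3243 × 3600 = 1.17 × 10^7 m³.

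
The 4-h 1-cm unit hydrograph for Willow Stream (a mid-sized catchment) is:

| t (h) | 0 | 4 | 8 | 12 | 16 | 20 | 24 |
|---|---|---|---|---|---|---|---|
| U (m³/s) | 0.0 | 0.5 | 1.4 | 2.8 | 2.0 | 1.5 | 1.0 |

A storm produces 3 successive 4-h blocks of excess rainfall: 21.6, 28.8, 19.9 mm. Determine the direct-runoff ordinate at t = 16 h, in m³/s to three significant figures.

By discrete convolution, Q_j = Σ (P_i / 10 mm) · U_{j−i}.
At t = 16 h (j=4): Q = (21.6/10)·2.0 + (28.8/10)·2.8 + (19.9/10)·1.4 = 15.2 m³/s.

Q ≈ 15.2 m³/s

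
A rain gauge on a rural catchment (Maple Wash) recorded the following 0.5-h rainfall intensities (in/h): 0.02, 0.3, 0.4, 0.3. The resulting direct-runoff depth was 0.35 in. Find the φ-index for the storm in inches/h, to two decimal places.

φ ≈ 0.10 in/h

Only the 3 blocks with intensity above φ contribute runoff: 0.3, 0.4, 0.3 in/h.
Σ(I−φ)·Δt = d  ⇒  (0.3+0.4+0.3 − 3φ)·0.5 = 0.35
φ = (1.000 − 0.35/0.5) / 3 = 0.10 in/h.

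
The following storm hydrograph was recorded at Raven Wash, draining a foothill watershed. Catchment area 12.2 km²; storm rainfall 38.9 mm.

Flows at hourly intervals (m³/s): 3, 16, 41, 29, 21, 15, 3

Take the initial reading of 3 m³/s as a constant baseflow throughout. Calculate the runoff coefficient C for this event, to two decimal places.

C ≈ 0.81

ΣQ_DR = 107.0 m³/s; V = ΣQ_DR·Δt = 3.852 × 10^5 m³.
Runoff depth d = V / A = 31.57 mm.
C = d / P = 31.57 / 38.9 = 0.81.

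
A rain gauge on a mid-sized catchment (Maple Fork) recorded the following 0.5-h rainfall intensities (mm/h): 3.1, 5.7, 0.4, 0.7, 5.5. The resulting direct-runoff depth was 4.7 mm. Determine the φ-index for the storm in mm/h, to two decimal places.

Only the 3 blocks with intensity above φ contribute runoff: 3.1, 5.7, 5.5 mm/h.
Σ(I−φ)·Δt = d  ⇒  (3.1+5.7+5.5 − 3φ)·0.5 = 4.7
φ = (14.30 − 4.7/0.5) / 3 = 1.63 mm/h.

φ ≈ 1.63 mm/h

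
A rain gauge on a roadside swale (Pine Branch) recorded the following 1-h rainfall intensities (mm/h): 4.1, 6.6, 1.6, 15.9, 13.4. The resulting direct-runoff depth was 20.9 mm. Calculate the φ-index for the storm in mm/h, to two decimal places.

φ ≈ 5.00 mm/h

Only the 3 blocks with intensity above φ contribute runoff: 6.6, 15.9, 13.4 mm/h.
Σ(I−φ)·Δt = d  ⇒  (6.6+15.9+13.4 − 3φ)·1 = 20.9
φ = (35.90 − 20.9/1) / 3 = 5.00 mm/h.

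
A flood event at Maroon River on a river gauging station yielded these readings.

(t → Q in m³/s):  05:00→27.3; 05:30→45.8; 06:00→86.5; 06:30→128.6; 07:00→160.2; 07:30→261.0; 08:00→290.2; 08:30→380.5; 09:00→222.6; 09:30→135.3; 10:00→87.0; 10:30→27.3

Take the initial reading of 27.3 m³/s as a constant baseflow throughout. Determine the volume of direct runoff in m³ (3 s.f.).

V ≈ 2.74 × 10^6 m³

Direct-runoff ordinates (Q − Q_b): 0.0, 18.5, 59.2, 101.3, 132.9, 233.7, 262.9, 353.2, 195.3, 108.0, 59.7, 0.0 m³/s.
ΣQ_DR = 1525 m³/s.
With Δt = 0.5 h = 1800 s, V = ΣQ_DR · Δt = 1525 × 1800 = 2.74 × 10^6 m³.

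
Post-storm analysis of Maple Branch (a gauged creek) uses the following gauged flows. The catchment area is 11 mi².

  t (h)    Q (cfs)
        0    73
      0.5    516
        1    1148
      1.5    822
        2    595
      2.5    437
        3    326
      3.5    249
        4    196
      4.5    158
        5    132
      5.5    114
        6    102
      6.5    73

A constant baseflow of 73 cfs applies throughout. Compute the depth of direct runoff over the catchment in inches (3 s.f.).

d ≈ 0.276 in

Direct runoff: 0.0, 443.0, 1075.0, 749.0, 522.0, 364.0, 253.0, 176.0, 123.0, 85.0, 59.0, 41.0, 29.0, 0.0 cfs; ΣQ_DR = 3919 cfs.
V = ΣQ_DR · Δt = 3919 × 1800 s = 7.054 × 10^6 ft³.
Over A = 11 mi², depth = V / A = 0.276 in.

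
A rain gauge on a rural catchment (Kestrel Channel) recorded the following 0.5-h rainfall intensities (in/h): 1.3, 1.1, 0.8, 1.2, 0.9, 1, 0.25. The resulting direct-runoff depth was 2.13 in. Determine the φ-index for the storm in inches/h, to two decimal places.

φ ≈ 0.34 in/h

Only the 6 blocks with intensity above φ contribute runoff: 1.3, 1.1, 0.8, 1.2, 0.9, 1 in/h.
Σ(I−φ)·Δt = d  ⇒  (1.3+1.1+0.8+1.2+0.9+1 − 6φ)·0.5 = 2.13
φ = (6.300 − 2.13/0.5) / 6 = 0.34 in/h.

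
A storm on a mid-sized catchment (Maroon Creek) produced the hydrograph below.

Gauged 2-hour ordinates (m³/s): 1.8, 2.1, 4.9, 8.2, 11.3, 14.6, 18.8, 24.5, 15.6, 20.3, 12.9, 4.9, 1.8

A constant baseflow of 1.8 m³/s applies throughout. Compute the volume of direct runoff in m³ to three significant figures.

Direct-runoff ordinates (Q − Q_b): 0.0, 0.3, 3.1, 6.4, 9.5, 12.8, 17.0, 22.7, 13.8, 18.5, 11.1, 3.1, 0.0 m³/s.
ΣQ_DR = 118.3 m³/s.
With Δt = 2 h = 7200 s, V = ΣQ_DR · Δt = 118.3 × 7200 = 8.52 × 10^5 m³.

V ≈ 8.52 × 10^5 m³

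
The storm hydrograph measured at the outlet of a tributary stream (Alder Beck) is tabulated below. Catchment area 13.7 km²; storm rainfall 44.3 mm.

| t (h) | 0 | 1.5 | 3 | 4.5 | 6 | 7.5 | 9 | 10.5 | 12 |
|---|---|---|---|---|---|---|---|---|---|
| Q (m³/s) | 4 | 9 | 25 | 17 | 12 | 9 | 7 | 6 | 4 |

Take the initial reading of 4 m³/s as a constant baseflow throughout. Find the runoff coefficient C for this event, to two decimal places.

C ≈ 0.51

ΣQ_DR = 57.00 m³/s; V = ΣQ_DR·Δt = 3.078 × 10^5 m³.
Runoff depth d = V / A = 22.47 mm.
C = d / P = 22.47 / 44.3 = 0.51.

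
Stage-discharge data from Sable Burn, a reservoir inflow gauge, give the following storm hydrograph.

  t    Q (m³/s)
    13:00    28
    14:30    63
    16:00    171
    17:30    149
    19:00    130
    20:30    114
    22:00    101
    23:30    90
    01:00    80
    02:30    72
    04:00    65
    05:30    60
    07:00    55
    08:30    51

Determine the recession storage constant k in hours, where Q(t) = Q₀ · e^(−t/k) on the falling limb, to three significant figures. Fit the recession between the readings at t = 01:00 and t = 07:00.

On the falling limb, Q drops from 80 to 55 m³/s between t = 01:00 and t = 07:00 (Δt = 6 h).
k = −Δt / ln(Q₂/Q₁) = −6 / ln(55/80) = 16.0 h.

k ≈ 16.0 h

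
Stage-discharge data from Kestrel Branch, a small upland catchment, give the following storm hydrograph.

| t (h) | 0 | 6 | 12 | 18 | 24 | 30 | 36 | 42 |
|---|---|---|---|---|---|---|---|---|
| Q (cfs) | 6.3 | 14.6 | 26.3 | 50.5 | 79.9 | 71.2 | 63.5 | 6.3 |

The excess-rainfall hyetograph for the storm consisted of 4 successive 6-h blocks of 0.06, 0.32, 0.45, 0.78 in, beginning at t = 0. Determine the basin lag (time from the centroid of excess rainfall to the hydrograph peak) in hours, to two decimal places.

Centroid of excess rainfall: t_c = Σ P_i·t̄_i / ΣP_i = 16.2671 h (block centres at 3, 9, 15, 21 h).
Hydrograph peak occurs at t = 24 h, so basin lag t_L = 24 − 16.2671 = 7.73 h.

t_L ≈ 7.73 h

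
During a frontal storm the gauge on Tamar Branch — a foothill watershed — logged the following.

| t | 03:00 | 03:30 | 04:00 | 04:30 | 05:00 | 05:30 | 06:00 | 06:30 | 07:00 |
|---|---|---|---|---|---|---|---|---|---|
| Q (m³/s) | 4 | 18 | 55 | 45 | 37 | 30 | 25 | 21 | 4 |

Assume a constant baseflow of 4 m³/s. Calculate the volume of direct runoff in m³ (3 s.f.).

V ≈ 3.65 × 10^5 m³

Direct-runoff ordinates (Q − Q_b): 0.0, 14.0, 51.0, 41.0, 33.0, 26.0, 21.0, 17.0, 0.0 m³/s.
ΣQ_DR = 203.0 m³/s.
With Δt = 0.5 h = 1800 s, V = ΣQ_DR · Δt = 203.0 × 1800 = 3.65 × 10^5 m³.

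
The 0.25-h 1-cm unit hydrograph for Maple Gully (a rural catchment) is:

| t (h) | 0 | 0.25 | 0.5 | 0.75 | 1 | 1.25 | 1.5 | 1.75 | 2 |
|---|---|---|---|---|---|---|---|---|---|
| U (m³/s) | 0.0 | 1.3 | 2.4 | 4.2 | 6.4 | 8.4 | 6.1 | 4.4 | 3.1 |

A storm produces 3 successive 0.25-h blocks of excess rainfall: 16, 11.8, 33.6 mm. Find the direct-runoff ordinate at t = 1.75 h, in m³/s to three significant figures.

By discrete convolution, Q_j = Σ (P_i / 10 mm) · U_{j−i}.
At t = 1.75 h (j=7): Q = (16/10)·4.4 + (11.8/10)·6.1 + (33.6/10)·8.4 = 42.5 m³/s.

Q ≈ 42.5 m³/s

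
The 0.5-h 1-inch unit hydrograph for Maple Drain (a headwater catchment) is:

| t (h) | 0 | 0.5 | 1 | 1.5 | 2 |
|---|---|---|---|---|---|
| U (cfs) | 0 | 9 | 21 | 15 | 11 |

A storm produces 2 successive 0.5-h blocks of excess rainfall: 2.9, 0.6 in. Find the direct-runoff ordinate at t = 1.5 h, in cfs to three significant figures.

By discrete convolution, Q_j = Σ (P_i / 1 in) · U_{j−i}.
At t = 1.5 h (j=3): Q = (2.9/1)·15 + (0.6/1)·21 = 56.1 cfs.

Q ≈ 56.1 cfs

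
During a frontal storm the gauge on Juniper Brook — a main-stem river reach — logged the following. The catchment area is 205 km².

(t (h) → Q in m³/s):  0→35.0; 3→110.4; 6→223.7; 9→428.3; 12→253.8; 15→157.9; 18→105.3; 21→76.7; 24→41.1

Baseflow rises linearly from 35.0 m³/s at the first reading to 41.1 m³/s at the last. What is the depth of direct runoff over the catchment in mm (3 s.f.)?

Direct runoff: 0.00, 74.64, 187.18, 391.01, 215.75, 119.09, 65.72, 36.36, 0.00 m³/s; ΣQ_DR = 1090 m³/s.
V = ΣQ_DR · Δt = 1090 × 10800 s = 1.177 × 10^7 m³.
Over A = 205 km², depth = V / A = 57.4 mm.

d ≈ 57.4 mm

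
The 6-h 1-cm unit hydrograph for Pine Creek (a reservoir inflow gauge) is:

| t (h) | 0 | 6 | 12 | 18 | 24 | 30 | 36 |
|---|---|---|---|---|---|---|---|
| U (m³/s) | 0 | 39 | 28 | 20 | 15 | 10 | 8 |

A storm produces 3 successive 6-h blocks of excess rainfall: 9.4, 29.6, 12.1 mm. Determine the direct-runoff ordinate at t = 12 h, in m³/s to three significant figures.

By discrete convolution, Q_j = Σ (P_i / 10 mm) · U_{j−i}.
At t = 12 h (j=2): Q = (9.4/10)·28 + (29.6/10)·39 + (12.1/10)·0 = 142 m³/s.

Q ≈ 142 m³/s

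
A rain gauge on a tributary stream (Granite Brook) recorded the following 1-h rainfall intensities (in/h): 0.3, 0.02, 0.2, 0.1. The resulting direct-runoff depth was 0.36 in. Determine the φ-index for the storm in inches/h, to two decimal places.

φ ≈ 0.08 in/h

Only the 3 blocks with intensity above φ contribute runoff: 0.3, 0.2, 0.1 in/h.
Σ(I−φ)·Δt = d  ⇒  (0.3+0.2+0.1 − 3φ)·1 = 0.36
φ = (0.6000 − 0.36/1) / 3 = 0.08 in/h.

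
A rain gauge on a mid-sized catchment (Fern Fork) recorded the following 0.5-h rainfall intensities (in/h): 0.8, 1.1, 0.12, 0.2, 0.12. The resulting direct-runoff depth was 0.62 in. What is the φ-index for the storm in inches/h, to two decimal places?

Only the 2 blocks with intensity above φ contribute runoff: 0.8, 1.1 in/h.
Σ(I−φ)·Δt = d  ⇒  (0.8+1.1 − 2φ)·0.5 = 0.62
φ = (1.900 − 0.62/0.5) / 2 = 0.33 in/h.

φ ≈ 0.33 in/h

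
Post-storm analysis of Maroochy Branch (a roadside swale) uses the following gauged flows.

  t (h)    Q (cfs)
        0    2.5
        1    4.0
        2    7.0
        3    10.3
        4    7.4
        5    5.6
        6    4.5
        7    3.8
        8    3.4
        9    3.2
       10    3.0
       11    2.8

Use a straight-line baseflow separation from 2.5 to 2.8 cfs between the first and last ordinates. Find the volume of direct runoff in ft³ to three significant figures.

Direct-runoff ordinates (Q − Q_b): 0.00, 1.47, 4.45, 7.72, 4.79, 2.96, 1.84, 1.11, 0.68, 0.45, 0.23, 0.00 cfs.
ΣQ_DR = 25.70 cfs.
With Δt = 1 h = 3600 s, V = ΣQ_DR · Δt = 25.70 × 3600 = 92500 ft³.

V ≈ 92500 ft³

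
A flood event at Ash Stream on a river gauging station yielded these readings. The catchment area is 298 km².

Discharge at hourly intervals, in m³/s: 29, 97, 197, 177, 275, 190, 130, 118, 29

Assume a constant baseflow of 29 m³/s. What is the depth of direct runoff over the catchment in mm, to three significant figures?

Direct runoff: 0.0, 68.0, 168.0, 148.0, 246.0, 161.0, 101.0, 89.0, 0.0 m³/s; ΣQ_DR = 981.0 m³/s.
V = ΣQ_DR · Δt = 981.0 × 3600 s = 3.532 × 10^6 m³.
Over A = 298 km², depth = V / A = 11.9 mm.

d ≈ 11.9 mm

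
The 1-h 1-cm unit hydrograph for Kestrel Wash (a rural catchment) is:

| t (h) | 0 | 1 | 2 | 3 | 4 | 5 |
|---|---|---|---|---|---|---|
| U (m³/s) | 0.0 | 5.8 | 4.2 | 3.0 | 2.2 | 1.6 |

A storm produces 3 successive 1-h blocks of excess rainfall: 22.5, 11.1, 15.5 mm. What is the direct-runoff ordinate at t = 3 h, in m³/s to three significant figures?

Q ≈ 20.4 m³/s

By discrete convolution, Q_j = Σ (P_i / 10 mm) · U_{j−i}.
At t = 3 h (j=3): Q = (22.5/10)·3.0 + (11.1/10)·4.2 + (15.5/10)·5.8 = 20.4 m³/s.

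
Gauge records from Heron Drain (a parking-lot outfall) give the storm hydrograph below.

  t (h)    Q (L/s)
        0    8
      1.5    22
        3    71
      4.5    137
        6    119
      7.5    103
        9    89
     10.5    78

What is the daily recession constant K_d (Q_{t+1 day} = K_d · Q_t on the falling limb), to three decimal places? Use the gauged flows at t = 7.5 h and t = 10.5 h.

K_d ≈ 0.108

Between t = 7.5 h and t = 10.5 h the flow falls from 103 to 78 L/s over 2×1.5 h = 3 h.
Per-interval ratio K = (78/103)^(1/2) = 0.8702; K_d = K^(24/1.5) = 0.108.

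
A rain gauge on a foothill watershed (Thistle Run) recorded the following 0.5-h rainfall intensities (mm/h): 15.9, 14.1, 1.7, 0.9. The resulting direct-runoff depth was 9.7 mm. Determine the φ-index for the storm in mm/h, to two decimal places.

φ ≈ 5.30 mm/h

Only the 2 blocks with intensity above φ contribute runoff: 15.9, 14.1 mm/h.
Σ(I−φ)·Δt = d  ⇒  (15.9+14.1 − 2φ)·0.5 = 9.7
φ = (30.00 − 9.7/0.5) / 2 = 5.30 mm/h.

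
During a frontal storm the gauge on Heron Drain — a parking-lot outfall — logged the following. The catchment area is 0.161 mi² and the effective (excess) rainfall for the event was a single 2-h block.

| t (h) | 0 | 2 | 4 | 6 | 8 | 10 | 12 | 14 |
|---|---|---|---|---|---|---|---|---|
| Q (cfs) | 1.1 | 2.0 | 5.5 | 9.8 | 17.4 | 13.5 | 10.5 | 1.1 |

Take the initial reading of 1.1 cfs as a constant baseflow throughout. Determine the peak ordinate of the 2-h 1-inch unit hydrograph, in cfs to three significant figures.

Direct runoff: 0.0, 0.9, 4.4, 8.7, 16.3, 12.4, 9.4, 0.0 cfs; ΣQ_DR = 52.10 cfs, peak = 16.3 cfs.
Runoff depth d = ΣQ_DR·Δt / A = 52.10 × 7200 / (0.161 mi²) = 1.003 in.
The 1-inch UH is the DRH scaled by (1 in)/d, so U_p = 16.3 × 1/1.003 = 16.3 cfs.

U_p ≈ 16.3 cfs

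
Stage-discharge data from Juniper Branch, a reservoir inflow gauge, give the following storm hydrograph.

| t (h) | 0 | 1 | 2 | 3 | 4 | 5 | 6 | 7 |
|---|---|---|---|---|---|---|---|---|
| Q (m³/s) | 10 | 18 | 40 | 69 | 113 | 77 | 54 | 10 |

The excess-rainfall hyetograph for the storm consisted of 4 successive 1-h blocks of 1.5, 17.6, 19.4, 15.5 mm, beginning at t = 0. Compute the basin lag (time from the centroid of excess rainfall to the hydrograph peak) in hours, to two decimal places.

t_L ≈ 1.59 h

Centroid of excess rainfall: t_c = Σ P_i·t̄_i / ΣP_i = 2.4056 h (block centres at 0.5, 1.5, 2.5, 3.5 h).
Hydrograph peak occurs at t = 4 h, so basin lag t_L = 4 − 2.4056 = 1.59 h.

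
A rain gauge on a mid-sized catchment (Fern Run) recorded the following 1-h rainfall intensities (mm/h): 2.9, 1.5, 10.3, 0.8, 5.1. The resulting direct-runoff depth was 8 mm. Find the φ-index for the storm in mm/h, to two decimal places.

φ ≈ 3.70 mm/h

Only the 2 blocks with intensity above φ contribute runoff: 10.3, 5.1 mm/h.
Σ(I−φ)·Δt = d  ⇒  (10.3+5.1 − 2φ)·1 = 8
φ = (15.40 − 8/1) / 2 = 3.70 mm/h.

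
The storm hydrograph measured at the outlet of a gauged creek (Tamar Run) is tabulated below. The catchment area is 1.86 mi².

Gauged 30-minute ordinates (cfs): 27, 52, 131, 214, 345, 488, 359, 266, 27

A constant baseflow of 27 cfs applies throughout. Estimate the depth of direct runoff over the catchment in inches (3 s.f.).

Direct runoff: 0.0, 25.0, 104.0, 187.0, 318.0, 461.0, 332.0, 239.0, 0.0 cfs; ΣQ_DR = 1666 cfs.
V = ΣQ_DR · Δt = 1666 × 1800 s = 2.999 × 10^6 ft³.
Over A = 1.86 mi², depth = V / A = 0.694 in.

d ≈ 0.694 in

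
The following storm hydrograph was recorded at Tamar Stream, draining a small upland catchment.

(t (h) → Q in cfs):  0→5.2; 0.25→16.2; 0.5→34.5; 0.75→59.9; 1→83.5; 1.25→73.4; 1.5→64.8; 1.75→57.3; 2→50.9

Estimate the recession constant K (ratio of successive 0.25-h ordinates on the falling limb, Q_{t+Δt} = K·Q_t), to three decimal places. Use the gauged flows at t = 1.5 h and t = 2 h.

Using the recession-limb readings at t = 1.5 h and t = 2 h: Q falls from 64.8 to 50.9 cfs over 2 intervals.
K = (Q₂/Q₁)^(1/2) = (50.9/64.8)^(1/2) = 0.886.

K ≈ 0.886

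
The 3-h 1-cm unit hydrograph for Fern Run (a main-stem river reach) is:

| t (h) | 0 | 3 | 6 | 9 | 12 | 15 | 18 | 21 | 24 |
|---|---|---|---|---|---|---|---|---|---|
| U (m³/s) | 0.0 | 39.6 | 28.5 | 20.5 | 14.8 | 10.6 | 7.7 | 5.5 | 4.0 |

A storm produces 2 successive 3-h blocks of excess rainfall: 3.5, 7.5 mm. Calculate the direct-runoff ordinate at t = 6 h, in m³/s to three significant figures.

Q ≈ 39.7 m³/s

By discrete convolution, Q_j = Σ (P_i / 10 mm) · U_{j−i}.
At t = 6 h (j=2): Q = (3.5/10)·28.5 + (7.5/10)·39.6 = 39.7 m³/s.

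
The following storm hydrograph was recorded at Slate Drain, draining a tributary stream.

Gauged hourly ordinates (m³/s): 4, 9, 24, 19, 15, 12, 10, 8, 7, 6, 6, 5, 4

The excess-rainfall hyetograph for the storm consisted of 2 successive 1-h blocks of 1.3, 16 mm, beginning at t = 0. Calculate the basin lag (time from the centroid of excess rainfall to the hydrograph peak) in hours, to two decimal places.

t_L ≈ 0.58 h

Centroid of excess rainfall: t_c = Σ P_i·t̄_i / ΣP_i = 1.4249 h (block centres at 0.5, 1.5 h).
Hydrograph peak occurs at t = 2 h, so basin lag t_L = 2 − 1.4249 = 0.58 h.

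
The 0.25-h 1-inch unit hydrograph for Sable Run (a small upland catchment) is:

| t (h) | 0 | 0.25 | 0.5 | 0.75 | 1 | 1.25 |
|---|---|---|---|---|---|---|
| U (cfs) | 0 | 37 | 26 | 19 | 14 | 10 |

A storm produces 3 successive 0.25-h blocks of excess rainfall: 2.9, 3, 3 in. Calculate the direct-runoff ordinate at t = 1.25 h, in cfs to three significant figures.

By discrete convolution, Q_j = Σ (P_i / 1 in) · U_{j−i}.
At t = 1.25 h (j=5): Q = (2.9/1)·10 + (3/1)·14 + (3/1)·19 = 128 cfs.

Q ≈ 128 cfs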